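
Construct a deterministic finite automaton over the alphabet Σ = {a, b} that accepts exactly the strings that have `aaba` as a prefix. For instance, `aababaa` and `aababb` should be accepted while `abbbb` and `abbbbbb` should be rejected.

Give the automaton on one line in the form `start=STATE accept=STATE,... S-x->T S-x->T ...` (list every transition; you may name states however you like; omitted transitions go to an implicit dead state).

Check the first 4 symbols one by one: q0 through q3 record how many have matched `aaba` so far; any wrong symbol goes to the dead state q5. After all 4 match we enter the accepting sink q4.
6 states suffice.
        a   b  
>  q0   q1  q5 
   q1   q2  q5 
   q2   q5  q3 
   q3   q4  q5 
 * q4   q4  q4 
   q5   q5  q5 
(> = start, * = accepting)

start=q0 accept=q4 q0-a->q1 q0-b->q5 q1-a->q2 q1-b->q5 q2-a->q5 q2-b->q3 q3-a->q4 q3-b->q5 q4-a->q4 q4-b->q4 q5-a->q5 q5-b->q5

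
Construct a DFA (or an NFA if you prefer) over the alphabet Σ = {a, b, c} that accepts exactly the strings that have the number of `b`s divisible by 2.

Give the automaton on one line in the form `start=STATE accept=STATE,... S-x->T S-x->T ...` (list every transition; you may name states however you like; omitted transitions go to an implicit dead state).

start=S0 accept=S0 S0-a->S0 S0-b->S1 S0-c->S0 S1-a->S1 S1-b->S0 S1-c->S1

Keep the running count of `b`s modulo 2: each `b` advances along the cycle S0 → S1 → S0 while other symbols loop. Accept at S0.
A 2-state machine:
        a   b   c  
>* S0   S0  S1  S0 
   S1   S1  S0  S1 
(> = start, * = accepting)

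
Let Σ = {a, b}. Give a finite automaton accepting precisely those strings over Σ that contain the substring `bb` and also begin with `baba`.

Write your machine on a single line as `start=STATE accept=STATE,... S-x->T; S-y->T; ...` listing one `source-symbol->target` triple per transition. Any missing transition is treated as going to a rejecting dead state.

Run two small machines in parallel and take their product. One (3 states) tracks whether and how much of `bb` has been seen; the other (6 states) tracks whether the input so far still matches the prefix `baba`. Each combined state is a pair, one component from each; accept when both components accept. After merging equivalent states the machine shrinks.
An 8-state machine:
        a   b  
>  S0   S1  S2 
   S1   S1  S1 
   S2   S3  S1 
   S3   S1  S4 
   S4   S5  S1 
   S5   S5  S6 
   S6   S5  S7 
 * S7   S7  S7 
(> = start, * = accepting)

start=S0; accept=S7; S0-a->S1; S0-b->S2; S1-a->S1; S1-b->S1; S2-a->S3; S2-b->S1; S3-a->S1; S3-b->S4; S4-a->S5; S4-b->S1; S5-a->S5; S5-b->S6; S6-a->S5; S6-b->S7; S7-a->S7; S7-b->S7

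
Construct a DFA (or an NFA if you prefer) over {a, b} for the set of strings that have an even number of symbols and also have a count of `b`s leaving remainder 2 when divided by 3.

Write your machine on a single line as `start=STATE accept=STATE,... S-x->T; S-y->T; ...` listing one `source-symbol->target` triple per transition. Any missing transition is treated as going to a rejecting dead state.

start=S0; accept=S4; S0-a->S1; S0-b->S2; S1-a->S0; S1-b->S3; S2-a->S3; S2-b->S4; S3-a->S2; S3-b->S5; S4-a->S5; S4-b->S1; S5-a->S4; S5-b->S0

Run two small machines in parallel and take their product. The first has 2 states tracking the input length modulo 2; the second has 3 states tracking the count of `b`s modulo 3. A product state is a pair (one from each), accepting exactly when both do.
6 states suffice.
        a   b  
>  S0   S1  S2 
   S1   S0  S3 
   S2   S3  S4 
   S3   S2  S5 
 * S4   S5  S1 
   S5   S4  S0 
(> = start, * = accepting)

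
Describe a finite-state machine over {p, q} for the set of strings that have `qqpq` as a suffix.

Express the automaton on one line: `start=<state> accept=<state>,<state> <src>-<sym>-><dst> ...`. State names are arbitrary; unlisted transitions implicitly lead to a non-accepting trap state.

Remember how much of `qqpq` the current input suffix matches. State S0 means no match yet; S1 means the last symbol is `q`; S2 means the last 2 symbols are `qq`; S3 means the last 3 symbols are `qqp`; S4 means the last 4 symbols are `qqpq`. Only S4 accepts. On a mismatch, fall back to the longest proper suffix that is still a prefix of `qqpq`.
5 states suffice.
        p   q  
>  S0   S0  S1 
   S1   S0  S2 
   S2   S3  S2 
   S3   S0  S4 
 * S4   S0  S2 
(> = start, * = accepting)

start=S0 accept=S4 S0-p->S0 S0-q->S1 S1-p->S0 S1-q->S2 S2-p->S3 S2-q->S2 S3-p->S0 S3-q->S4 S4-p->S0 S4-q->S2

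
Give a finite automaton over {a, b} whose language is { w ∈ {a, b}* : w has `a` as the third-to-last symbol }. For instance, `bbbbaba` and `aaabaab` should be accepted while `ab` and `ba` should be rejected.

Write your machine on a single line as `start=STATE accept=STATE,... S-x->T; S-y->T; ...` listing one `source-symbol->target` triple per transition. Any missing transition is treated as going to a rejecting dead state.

start=q0; accept=q7,q8,q9,q10; q0-a->q1; q0-b->q2; q1-a->q3; q1-b->q4; q2-a->q5; q2-b->q6; q3-a->q7; q3-b->q8; q4-a->q9; q4-b->q10; q5-a->q11; q5-b->q12; q6-a->q13; q6-b->q14; q7-a->q7; q7-b->q8; q8-a->q9; q8-b->q10; q9-a->q11; q9-b->q12; q10-a->q13; q10-b->q14; q11-a->q7; q11-b->q8; q12-a->q9; q12-b->q10; q13-a->q11; q13-b->q12; q14-a->q13; q14-b->q14

Because acceptance depends on a position counted from the end, the machine has to buffer the most recent 3 symbols. Make each state the string of the last up-to-3 symbols read; on input `x` shift the window left and append `x`. Accept when the buffered window has length 3 and begins with `a`.
          a    b  
>  q0     q1   q2 
   q1     q3   q4 
   q2     q5   q6 
   q3     q7   q8 
   q4     q9  q10 
   q5    q11  q12 
   q6    q13  q14 
 * q7     q7   q8 
 * q8     q9  q10 
 * q9    q11  q12 
 * q10   q13  q14 
   q11    q7   q8 
   q12    q9  q10 
   q13   q11  q12 
   q14   q13  q14 
(> = start, * = accepting)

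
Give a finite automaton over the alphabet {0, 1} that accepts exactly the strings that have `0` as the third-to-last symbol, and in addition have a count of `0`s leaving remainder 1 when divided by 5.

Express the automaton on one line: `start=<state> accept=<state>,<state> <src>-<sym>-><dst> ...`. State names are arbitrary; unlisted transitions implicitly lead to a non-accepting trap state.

Run two small machines in parallel and take their product. One (15 states) tracks the last 3 symbols read; the other (5 states) tracks the count of `0`s modulo 5. Each combined state is a pair, one component from each; accept when both components accept. After merging equivalent states the machine shrinks.
16 states suffice.
       0  1 
>  A   B  A 
   B   C  D 
   C   E  C 
   D   C  F 
   E   G  E 
 * F   C  H 
   G   I  J 
   H   C  H 
   I   K  L 
   J   M  J 
 * K   C  N 
   L   O  A 
   M   P  L 
 * N   C  F 
 * O   C  D 
   P   C  N 
(> = start, * = accepting)

start=A accept=F,K,N,O A-0->B A-1->A B-0->C B-1->D C-0->E C-1->C D-0->C D-1->F E-0->G E-1->E F-0->C F-1->H G-0->I G-1->J H-0->C H-1->H I-0->K I-1->L J-0->M J-1->J K-0->C K-1->N L-0->O L-1->A M-0->P M-1->L N-0->C N-1->F O-0->C O-1->D P-0->C P-1->N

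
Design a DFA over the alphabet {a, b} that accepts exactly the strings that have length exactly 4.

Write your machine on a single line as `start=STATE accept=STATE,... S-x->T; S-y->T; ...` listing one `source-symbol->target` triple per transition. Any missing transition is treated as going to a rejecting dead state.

Count input length up to 5: every symbol moves from S0 toward S5, which means 'more than 4' and absorbs. Accept from {S4}.
A 6-state machine:
        a   b  
>  S0   S1  S1 
   S1   S2  S2 
   S2   S3  S3 
   S3   S4  S4 
 * S4   S5  S5 
   S5   S5  S5 
(> = start, * = accepting)

start=S0; accept=S4; S0-a->S1; S0-b->S1; S1-a->S2; S1-b->S2; S2-a->S3; S2-b->S3; S3-a->S4; S3-b->S4; S4-a->S5; S4-b->S5; S5-a->S5; S5-b->S5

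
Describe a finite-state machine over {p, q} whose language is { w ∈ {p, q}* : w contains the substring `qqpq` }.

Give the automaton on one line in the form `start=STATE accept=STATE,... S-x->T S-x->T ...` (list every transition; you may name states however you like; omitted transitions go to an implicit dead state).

States S0..S3 record the length of the longest prefix of `qqpq` that matches the current input suffix. Reaching S4 means `qqpq` has been seen, and we stay there forever. Accept from S4.
        p   q  
>  S0   S0  S1 
   S1   S0  S2 
   S2   S3  S2 
   S3   S0  S4 
 * S4   S4  S4 
(> = start, * = accepting)

start=S0 accept=S4 S0-p->S0 S0-q->S1 S1-p->S0 S1-q->S2 S2-p->S3 S2-q->S2 S3-p->S0 S3-q->S4 S4-p->S4 S4-q->S4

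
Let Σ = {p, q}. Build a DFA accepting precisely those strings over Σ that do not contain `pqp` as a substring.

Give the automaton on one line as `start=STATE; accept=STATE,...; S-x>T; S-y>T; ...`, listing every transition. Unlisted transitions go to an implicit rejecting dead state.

Track partial matches of the forbidden pattern `pqp`. State D is a dead state reached once `pqp` has occurred; every other state accepts. A means no part of `pqp` is currently matched.
4 states suffice.
       p  q 
>* A   B  A 
 * B   B  C 
 * C   D  A 
   D   D  D 
(> = start, * = accepting)

start=A; accept=A,B,C; A-p>B; A-q>A; B-p>B; B-q>C; C-p>D; C-q>A; D-p>D; D-q>D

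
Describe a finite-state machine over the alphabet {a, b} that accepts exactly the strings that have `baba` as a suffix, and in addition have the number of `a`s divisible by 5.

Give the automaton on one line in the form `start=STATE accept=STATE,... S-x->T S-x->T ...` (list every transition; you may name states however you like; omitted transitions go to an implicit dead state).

Handle the two conditions separately and then intersect. One (5 states) tracks how much of the suffix `baba` has currently been matched; the other (5 states) tracks the count of `a`s modulo 5. Each combined state is a pair, one component from each; accept when both components accept. After merging equivalent states the machine shrinks.
A 9-state machine:
        a   b  
>  q0   q1  q0 
   q1   q2  q1 
   q2   q3  q2 
   q3   q4  q5 
   q4   q0  q4 
   q5   q6  q5 
   q6   q0  q7 
   q7   q8  q4 
 * q8   q1  q0 
(> = start, * = accepting)

start=q0 accept=q8 q0-a->q1 q0-b->q0 q1-a->q2 q1-b->q1 q2-a->q3 q2-b->q2 q3-a->q4 q3-b->q5 q4-a->q0 q4-b->q4 q5-a->q6 q5-b->q5 q6-a->q0 q6-b->q7 q7-a->q8 q7-b->q4 q8-a->q1 q8-b->q0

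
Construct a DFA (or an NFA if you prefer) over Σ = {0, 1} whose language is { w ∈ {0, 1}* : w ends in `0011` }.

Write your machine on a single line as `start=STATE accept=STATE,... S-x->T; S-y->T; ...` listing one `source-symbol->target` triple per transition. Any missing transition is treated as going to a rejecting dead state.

Let each state record the length of the longest suffix of the input read so far that is also a prefix of `0011`. q1 means the last symbol is `0`; q2 means the last 2 symbols are `00`; q3 means the last 3 symbols are `001`; q4 means the last 4 symbols are `0011`. Accept only at q4, where the string currently ends in `0011`.
5 states suffice.
        0   1  
>  q0   q1  q0 
   q1   q2  q0 
   q2   q2  q3 
   q3   q1  q4 
 * q4   q1  q0 
(> = start, * = accepting)

start=q0; accept=q4; q0-0->q1; q0-1->q0; q1-0->q2; q1-1->q0; q2-0->q2; q2-1->q3; q3-0->q1; q3-1->q4; q4-0->q1; q4-1->q0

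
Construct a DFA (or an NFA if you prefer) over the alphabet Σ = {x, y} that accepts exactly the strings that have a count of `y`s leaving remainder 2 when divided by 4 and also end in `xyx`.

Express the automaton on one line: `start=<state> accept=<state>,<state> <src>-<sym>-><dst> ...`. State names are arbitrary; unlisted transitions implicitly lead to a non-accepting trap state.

Handle the two conditions separately and then intersect. The first has 4 states tracking the count of `y`s modulo 4; the second has 4 states tracking how much of the suffix `xyx` has currently been matched. A product state is a pair (one from each), accepting exactly when both do. After merging equivalent states the machine shrinks.
A 7-state machine:
        x   y  
>  q0   q0  q1 
   q1   q2  q3 
   q2   q2  q4 
   q3   q3  q5 
   q4   q6  q5 
   q5   q5  q0 
 * q6   q3  q5 
(> = start, * = accepting)

start=q0 accept=q6 q0-x->q0 q0-y->q1 q1-x->q2 q1-y->q3 q2-x->q2 q2-y->q4 q3-x->q3 q3-y->q5 q4-x->q6 q4-y->q5 q5-x->q5 q5-y->q0 q6-x->q3 q6-y->q5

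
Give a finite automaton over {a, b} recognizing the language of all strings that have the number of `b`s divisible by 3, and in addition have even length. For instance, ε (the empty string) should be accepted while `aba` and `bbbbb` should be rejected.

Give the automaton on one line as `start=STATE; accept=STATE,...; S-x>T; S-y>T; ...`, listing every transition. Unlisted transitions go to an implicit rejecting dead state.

start=q0; accept=q0; q0-a>q1; q0-b>q2; q1-a>q0; q1-b>q3; q2-a>q3; q2-b>q4; q3-a>q2; q3-b>q5; q4-a>q5; q4-b>q1; q5-a>q4; q5-b>q0

Handle the two conditions separately and then intersect. The first has 3 states tracking the count of `b`s modulo 3; the second has 2 states tracking the input length modulo 2. A product state is a pair (one from each), accepting exactly when both do.
A 6-state machine:
        a   b  
>* q0   q1  q2 
   q1   q0  q3 
   q2   q3  q4 
   q3   q2  q5 
   q4   q5  q1 
   q5   q4  q0 
(> = start, * = accepting)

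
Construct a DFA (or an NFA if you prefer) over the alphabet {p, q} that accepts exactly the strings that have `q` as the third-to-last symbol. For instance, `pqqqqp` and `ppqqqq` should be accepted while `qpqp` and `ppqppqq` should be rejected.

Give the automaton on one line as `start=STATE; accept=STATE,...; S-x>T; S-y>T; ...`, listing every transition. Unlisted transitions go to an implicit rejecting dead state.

Because acceptance depends on a position counted from the end, the machine has to buffer the most recent 3 symbols. Make each state the string of the last up-to-3 symbols read; on input `x` shift the window left and append `x`. Accept when the buffered window has length 3 and begins with `q`.
15 states suffice.
          p    q  
>  S0     S1   S2 
   S1     S3   S4 
   S2     S5   S6 
   S3     S7   S8 
   S4     S9  S10 
   S5    S11  S12 
   S6    S13  S14 
   S7     S7   S8 
   S8     S9  S10 
   S9    S11  S12 
   S10   S13  S14 
 * S11    S7   S8 
 * S12    S9  S10 
 * S13   S11  S12 
 * S14   S13  S14 
(> = start, * = accepting)

start=S0; accept=S11,S12,S13,S14; S0-p>S1; S0-q>S2; S1-p>S3; S1-q>S4; S2-p>S5; S2-q>S6; S3-p>S7; S3-q>S8; S4-p>S9; S4-q>S10; S5-p>S11; S5-q>S12; S6-p>S13; S6-q>S14; S7-p>S7; S7-q>S8; S8-p>S9; S8-q>S10; S9-p>S11; S9-q>S12; S10-p>S13; S10-q>S14; S11-p>S7; S11-q>S8; S12-p>S9; S12-q>S10; S13-p>S11; S13-q>S12; S14-p>S13; S14-q>S14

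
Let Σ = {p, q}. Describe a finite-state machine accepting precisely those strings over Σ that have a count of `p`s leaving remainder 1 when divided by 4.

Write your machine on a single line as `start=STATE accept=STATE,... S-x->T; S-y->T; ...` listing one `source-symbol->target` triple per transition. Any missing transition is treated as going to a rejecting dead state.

Keep the running count of `p`s modulo 4: each `p` advances along the cycle S0 → S1 → S2 → S3 → S0 while other symbols loop. Accept at S1.
A 4-state machine:
        p   q  
>  S0   S1  S0 
 * S1   S2  S1 
   S2   S3  S2 
   S3   S0  S3 
(> = start, * = accepting)

start=S0; accept=S1; S0-p->S1; S0-q->S0; S1-p->S2; S1-q->S1; S2-p->S3; S2-q->S2; S3-p->S0; S3-q->S3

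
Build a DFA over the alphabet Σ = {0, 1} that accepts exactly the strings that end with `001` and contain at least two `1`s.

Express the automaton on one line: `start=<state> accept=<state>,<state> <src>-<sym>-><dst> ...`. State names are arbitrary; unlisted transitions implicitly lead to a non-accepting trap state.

Handle the two conditions separately and then intersect. The first has 4 states tracking how much of the suffix `001` has currently been matched; the second has 4 states tracking the count of `1`s, saturating at 3. A product state is a pair (one from each), accepting exactly when both do.
15 states suffice.
          0    1  
>  s0     s1   s2 
   s1     s3   s2 
   s2     s4   s5 
   s3     s3   s6 
   s4     s7   s5 
   s5     s8   s9 
   s6     s4   s5 
   s7     s7  s10 
   s8    s11   s9 
   s9    s12   s9 
 * s10    s8   s9 
   s11   s11  s13 
   s12   s14   s9 
 * s13   s12   s9 
   s14   s14  s13 
(> = start, * = accepting)

start=s0 accept=s10,s13 s0-0->s1 s0-1->s2 s1-0->s3 s1-1->s2 s2-0->s4 s2-1->s5 s3-0->s3 s3-1->s6 s4-0->s7 s4-1->s5 s5-0->s8 s5-1->s9 s6-0->s4 s6-1->s5 s7-0->s7 s7-1->s10 s8-0->s11 s8-1->s9 s9-0->s12 s9-1->s9 s10-0->s8 s10-1->s9 s11-0->s11 s11-1->s13 s12-0->s14 s12-1->s9 s13-0->s12 s13-1->s9 s14-0->s14 s14-1->s13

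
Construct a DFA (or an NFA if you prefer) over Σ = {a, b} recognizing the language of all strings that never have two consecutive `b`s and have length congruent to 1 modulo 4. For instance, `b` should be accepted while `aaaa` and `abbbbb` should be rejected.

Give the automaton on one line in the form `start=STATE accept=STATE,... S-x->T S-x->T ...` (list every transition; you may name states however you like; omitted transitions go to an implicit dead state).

Build one automaton per condition and run them in lockstep. One (3 states) tracks partial matches of the forbidden pattern `bb`; the other (4 states) tracks the input length modulo 4. Each combined state is a pair, one component from each; accept when both components accept. After merging equivalent states the machine shrinks.
        a   b  
>  S0   S1  S2 
 * S1   S3  S4 
 * S2   S3  S5 
   S3   S6  S7 
   S4   S6  S5 
   S5   S5  S5 
   S6   S0  S8 
   S7   S0  S5 
   S8   S1  S5 
(> = start, * = accepting)

start=S0 accept=S1,S2 S0-a->S1 S0-b->S2 S1-a->S3 S1-b->S4 S2-a->S3 S2-b->S5 S3-a->S6 S3-b->S7 S4-a->S6 S4-b->S5 S5-a->S5 S5-b->S5 S6-a->S0 S6-b->S8 S7-a->S0 S7-b->S5 S8-a->S1 S8-b->S5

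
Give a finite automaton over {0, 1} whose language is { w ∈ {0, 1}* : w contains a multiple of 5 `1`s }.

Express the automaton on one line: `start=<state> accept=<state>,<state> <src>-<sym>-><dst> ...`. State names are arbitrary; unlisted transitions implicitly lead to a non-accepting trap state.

The only thing that matters is how many `1`s have appeared, reduced mod 5. Use one state per residue: S0 for 0, …, S4 for 4. Reading `1` moves to the next residue; anything else stays put. S0 is accepting.
        0   1  
>* S0   S0  S1 
   S1   S1  S2 
   S2   S2  S3 
   S3   S3  S4 
   S4   S4  S0 
(> = start, * = accepting)

start=S0 accept=S0 S0-0->S0 S0-1->S1 S1-0->S1 S1-1->S2 S2-0->S2 S2-1->S3 S3-0->S3 S3-1->S4 S4-0->S4 S4-1->S0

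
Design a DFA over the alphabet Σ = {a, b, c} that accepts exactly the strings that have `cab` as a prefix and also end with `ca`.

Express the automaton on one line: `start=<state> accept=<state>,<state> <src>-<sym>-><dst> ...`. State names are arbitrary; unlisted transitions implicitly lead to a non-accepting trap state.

Build one automaton per condition and run them in lockstep. The first has 5 states tracking whether the input so far still matches the prefix `cab`; the second has 3 states tracking how much of the suffix `ca` has currently been matched. A product state is a pair (one from each), accepting exactly when both do. Equivalent product states are then merged.
A 7-state machine:
        a   b   c  
>  S0   S1  S1  S2 
   S1   S1  S1  S1 
   S2   S3  S1  S1 
   S3   S1  S4  S1 
   S4   S4  S4  S5 
   S5   S6  S4  S5 
 * S6   S4  S4  S5 
(> = start, * = accepting)

start=S0 accept=S6 S0-a->S1 S0-b->S1 S0-c->S2 S1-a->S1 S1-b->S1 S1-c->S1 S2-a->S3 S2-b->S1 S2-c->S1 S3-a->S1 S3-b->S4 S3-c->S1 S4-a->S4 S4-b->S4 S4-c->S5 S5-a->S6 S5-b->S4 S5-c->S5 S6-a->S4 S6-b->S4 S6-c->S5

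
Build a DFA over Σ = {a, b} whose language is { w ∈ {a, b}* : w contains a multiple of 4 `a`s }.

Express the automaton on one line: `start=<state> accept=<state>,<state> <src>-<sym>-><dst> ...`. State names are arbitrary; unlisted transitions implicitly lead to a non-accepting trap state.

The only thing that matters is how many `a`s have appeared, reduced mod 4. Use one state per residue: S0 for 0, …, S3 for 3. Reading `a` moves to the next residue; anything else stays put. S0 is accepting.
4 states suffice.
        a   b  
>* S0   S1  S0 
   S1   S2  S1 
   S2   S3  S2 
   S3   S0  S3 
(> = start, * = accepting)

start=S0 accept=S0 S0-a->S1 S0-b->S0 S1-a->S2 S1-b->S1 S2-a->S3 S2-b->S2 S3-a->S0 S3-b->S3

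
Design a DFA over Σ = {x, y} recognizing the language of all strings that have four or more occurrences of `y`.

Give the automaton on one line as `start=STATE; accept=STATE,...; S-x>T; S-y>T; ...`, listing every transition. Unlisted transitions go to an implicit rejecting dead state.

start=S0; accept=S4,S5; S0-x>S0; S0-y>S1; S1-x>S1; S1-y>S2; S2-x>S2; S2-y>S3; S3-x>S3; S3-y>S4; S4-x>S4; S4-y>S5; S5-x>S5; S5-y>S5

Count `y`s, saturating at 5: states S0 through S4 mean 0 through 4 `y`s seen; S5 means more than 4. Each `y` increments (capped at S5); other symbols loop. Accept from {S4, S5}.
With 6 states:
        x   y  
>  S0   S0  S1 
   S1   S1  S2 
   S2   S2  S3 
   S3   S3  S4 
 * S4   S4  S5 
 * S5   S5  S5 
(> = start, * = accepting)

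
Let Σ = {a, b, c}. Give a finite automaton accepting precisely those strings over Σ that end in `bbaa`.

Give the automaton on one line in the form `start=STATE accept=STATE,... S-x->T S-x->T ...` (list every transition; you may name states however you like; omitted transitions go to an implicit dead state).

start=q0 accept=q4 q0-a->q0 q0-b->q1 q0-c->q0 q1-a->q0 q1-b->q2 q1-c->q0 q2-a->q3 q2-b->q2 q2-c->q0 q3-a->q4 q3-b->q1 q3-c->q0 q4-a->q0 q4-b->q1 q4-c->q0

Let each state record the length of the longest suffix of the input read so far that is also a prefix of `bbaa`. q1 means the last symbol is `b`; q2 means the last 2 symbols are `bb`; q3 means the last 3 symbols are `bba`; q4 means the last 4 symbols are `bbaa`. Accept only at q4, where the string currently ends in `bbaa`.
With 5 states:
        a   b   c  
>  q0   q0  q1  q0 
   q1   q0  q2  q0 
   q2   q3  q2  q0 
   q3   q4  q1  q0 
 * q4   q0  q1  q0 
(> = start, * = accepting)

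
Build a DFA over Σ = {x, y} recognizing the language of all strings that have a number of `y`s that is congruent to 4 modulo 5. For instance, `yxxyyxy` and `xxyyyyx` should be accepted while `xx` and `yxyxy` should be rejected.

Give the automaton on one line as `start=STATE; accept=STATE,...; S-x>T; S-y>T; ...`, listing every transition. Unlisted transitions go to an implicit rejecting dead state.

start=q0; accept=q4; q0-x>q0; q0-y>q1; q1-x>q1; q1-y>q2; q2-x>q2; q2-y>q3; q3-x>q3; q3-y>q4; q4-x>q4; q4-y>q0

The only thing that matters is how many `y`s have appeared, reduced mod 5. Use one state per residue: q0 for 0, …, q4 for 4. Reading `y` moves to the next residue; anything else stays put. q4 is accepting.
With 5 states:
        x   y  
>  q0   q0  q1 
   q1   q1  q2 
   q2   q2  q3 
   q3   q3  q4 
 * q4   q4  q0 
(> = start, * = accepting)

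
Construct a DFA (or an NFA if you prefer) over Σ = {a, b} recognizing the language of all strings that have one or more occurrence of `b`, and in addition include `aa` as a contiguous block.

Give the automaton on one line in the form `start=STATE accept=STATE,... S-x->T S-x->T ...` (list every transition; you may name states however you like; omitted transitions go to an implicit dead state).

Run two small machines in parallel and take their product. The first has 3 states tracking the count of `b`s, saturating at 2; the second has 3 states tracking whether and how much of `aa` has been seen. A product state is a pair (one from each), accepting exactly when both do.
With 9 states:
        a   b  
>  q0   q1  q2 
   q1   q3  q2 
   q2   q4  q5 
   q3   q3  q6 
   q4   q6  q5 
   q5   q7  q5 
 * q6   q6  q8 
   q7   q8  q5 
 * q8   q8  q8 
(> = start, * = accepting)

start=q0 accept=q6,q8 q0-a->q1 q0-b->q2 q1-a->q3 q1-b->q2 q2-a->q4 q2-b->q5 q3-a->q3 q3-b->q6 q4-a->q6 q4-b->q5 q5-a->q7 q5-b->q5 q6-a->q6 q6-b->q8 q7-a->q8 q7-b->q5 q8-a->q8 q8-b->q8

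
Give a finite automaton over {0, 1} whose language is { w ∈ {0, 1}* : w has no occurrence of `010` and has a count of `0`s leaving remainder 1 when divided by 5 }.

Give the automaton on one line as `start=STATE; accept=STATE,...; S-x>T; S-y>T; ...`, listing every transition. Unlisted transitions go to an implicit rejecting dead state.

start=A; accept=B,D,H; A-0>B; A-1>A; B-0>C; B-1>D; C-0>E; C-1>F; D-0>G; D-1>H; E-0>I; E-1>J; F-0>K; F-1>L; G-0>K; G-1>G; H-0>C; H-1>H; I-0>M; I-1>N; J-0>O; J-1>P; K-0>O; K-1>K; L-0>E; L-1>L; M-0>B; M-1>Q; N-0>R; N-1>S; O-0>R; O-1>O; P-0>I; P-1>P; Q-0>T; Q-1>A; R-0>T; R-1>R; S-0>M; S-1>S; T-0>G; T-1>T

Build one automaton per condition and run them in lockstep. One (4 states) tracks partial matches of the forbidden pattern `010`; the other (5 states) tracks the count of `0`s modulo 5. Each combined state is a pair, one component from each; accept when both components accept.
       0  1 
>  A   B  A 
 * B   C  D 
   C   E  F 
 * D   G  H 
   E   I  J 
   F   K  L 
   G   K  G 
 * H   C  H 
   I   M  N 
   J   O  P 
   K   O  K 
   L   E  L 
   M   B  Q 
   N   R  S 
   O   R  O 
   P   I  P 
   Q   T  A 
   R   T  R 
   S   M  S 
   T   G  T 
(> = start, * = accepting)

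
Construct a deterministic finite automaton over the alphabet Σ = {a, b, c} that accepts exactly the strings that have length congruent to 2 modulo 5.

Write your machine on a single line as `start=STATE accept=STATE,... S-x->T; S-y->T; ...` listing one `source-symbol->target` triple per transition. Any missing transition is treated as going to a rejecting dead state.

Count input length modulo 5: every symbol advances one step around the cycle q0 → q1 → q2 → q3 → q4 → q0. Accept at q2.
5 states suffice.
        a   b   c  
>  q0   q1  q1  q1 
   q1   q2  q2  q2 
 * q2   q3  q3  q3 
   q3   q4  q4  q4 
   q4   q0  q0  q0 
(> = start, * = accepting)

start=q0; accept=q2; q0-a->q1; q0-b->q1; q0-c->q1; q1-a->q2; q1-b->q2; q1-c->q2; q2-a->q3; q2-b->q3; q2-c->q3; q3-a->q4; q3-b->q4; q3-c->q4; q4-a->q0; q4-b->q0; q4-c->q0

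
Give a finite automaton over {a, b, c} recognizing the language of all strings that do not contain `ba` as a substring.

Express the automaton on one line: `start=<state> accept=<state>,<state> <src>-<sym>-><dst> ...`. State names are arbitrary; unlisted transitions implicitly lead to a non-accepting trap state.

This is the complement of 'contains `ba`'. Use the same substring-matching states — S0 through S2 holding how much of `ba` has just been matched — but flip the accepting set: everything except the trap S2 accepts.
3 states suffice.
        a   b   c  
>* S0   S0  S1  S0 
 * S1   S2  S1  S0 
   S2   S2  S2  S2 
(> = start, * = accepting)

start=S0 accept=S0,S1 S0-a->S0 S0-b->S1 S0-c->S0 S1-a->S2 S1-b->S1 S1-c->S0 S2-a->S2 S2-b->S2 S2-c->S2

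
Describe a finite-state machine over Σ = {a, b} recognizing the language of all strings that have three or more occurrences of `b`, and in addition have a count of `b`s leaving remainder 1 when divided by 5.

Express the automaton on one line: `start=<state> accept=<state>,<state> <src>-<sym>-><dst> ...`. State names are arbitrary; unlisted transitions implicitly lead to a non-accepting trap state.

start=S0 accept=S6 S0-a->S0 S0-b->S1 S1-a->S1 S1-b->S2 S2-a->S2 S2-b->S3 S3-a->S3 S3-b->S4 S4-a->S4 S4-b->S5 S5-a->S5 S5-b->S6 S6-a->S6 S6-b->S2

Handle the two conditions separately and then intersect. The first has 5 states tracking the count of `b`s, saturating at 4; the second has 5 states tracking the count of `b`s modulo 5. A product state is a pair (one from each), accepting exactly when both do. Minimizing collapses redundant product states.
A 7-state machine:
        a   b  
>  S0   S0  S1 
   S1   S1  S2 
   S2   S2  S3 
   S3   S3  S4 
   S4   S4  S5 
   S5   S5  S6 
 * S6   S6  S2 
(> = start, * = accepting)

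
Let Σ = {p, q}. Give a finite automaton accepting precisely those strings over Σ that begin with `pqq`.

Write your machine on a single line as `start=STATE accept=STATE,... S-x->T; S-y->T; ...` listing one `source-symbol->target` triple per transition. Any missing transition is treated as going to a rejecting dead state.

Check the first 3 symbols one by one: S0 through S2 record how many have matched `pqq` so far; any wrong symbol goes to the dead state S4. After all 3 match we enter the accepting sink S3.
A 5-state machine:
        p   q  
>  S0   S1  S4 
   S1   S4  S2 
   S2   S4  S3 
 * S3   S3  S3 
   S4   S4  S4 
(> = start, * = accepting)

start=S0; accept=S3; S0-p->S1; S0-q->S4; S1-p->S4; S1-q->S2; S2-p->S4; S2-q->S3; S3-p->S3; S3-q->S3; S4-p->S4; S4-q->S4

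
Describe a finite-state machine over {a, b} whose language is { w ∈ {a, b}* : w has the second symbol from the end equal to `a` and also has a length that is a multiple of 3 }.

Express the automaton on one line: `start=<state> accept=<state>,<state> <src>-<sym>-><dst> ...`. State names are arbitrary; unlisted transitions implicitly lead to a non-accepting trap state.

start=q0 accept=q7,q8 q0-a->q1 q0-b->q2 q1-a->q3 q1-b->q4 q2-a->q5 q2-b->q6 q3-a->q7 q3-b->q8 q4-a->q9 q4-b->q10 q5-a->q7 q5-b->q8 q6-a->q9 q6-b->q10 q7-a->q11 q7-b->q12 q8-a->q13 q8-b->q14 q9-a->q11 q9-b->q12 q10-a->q13 q10-b->q14 q11-a->q3 q11-b->q4 q12-a->q5 q12-b->q6 q13-a->q3 q13-b->q4 q14-a->q5 q14-b->q6

Handle the two conditions separately and then intersect. The first has 7 states tracking the last 2 symbols read; the second has 3 states tracking the input length modulo 3. A product state is a pair (one from each), accepting exactly when both do.
A 15-state machine:
          a    b  
>  q0     q1   q2 
   q1     q3   q4 
   q2     q5   q6 
   q3     q7   q8 
   q4     q9  q10 
   q5     q7   q8 
   q6     q9  q10 
 * q7    q11  q12 
 * q8    q13  q14 
   q9    q11  q12 
   q10   q13  q14 
   q11    q3   q4 
   q12    q5   q6 
   q13    q3   q4 
   q14    q5   q6 
(> = start, * = accepting)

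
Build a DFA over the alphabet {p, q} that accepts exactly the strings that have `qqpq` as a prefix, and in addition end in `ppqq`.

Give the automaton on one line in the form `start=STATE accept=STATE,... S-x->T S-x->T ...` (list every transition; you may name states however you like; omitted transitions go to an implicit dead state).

Run two small machines in parallel and take their product. The first has 6 states tracking whether the input so far still matches the prefix `qqpq`; the second has 5 states tracking how much of the suffix `ppqq` has currently been matched. A product state is a pair (one from each), accepting exactly when both do.
       p  q 
>  A   B  C 
   B   D  E 
   C   B  F 
   D   D  G 
   E   B  E 
   F   H  E 
   G   B  I 
   H   D  J 
   I   B  E 
   J   K  J 
   K   L  J 
   L   L  M 
   M   K  N 
 * N   K  J 
(> = start, * = accepting)

start=A accept=N A-p->B A-q->C B-p->D B-q->E C-p->B C-q->F D-p->D D-q->G E-p->B E-q->E F-p->H F-q->E G-p->B G-q->I H-p->D H-q->J I-p->B I-q->E J-p->K J-q->J K-p->L K-q->J L-p->L L-q->M M-p->K M-q->N N-p->K N-q->J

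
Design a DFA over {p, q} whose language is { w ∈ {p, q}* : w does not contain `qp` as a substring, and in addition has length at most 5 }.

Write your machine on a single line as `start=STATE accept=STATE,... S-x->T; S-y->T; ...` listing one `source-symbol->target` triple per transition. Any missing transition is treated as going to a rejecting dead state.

start=S0; accept=S0,S1,S2,S3,S4,S6,S7,S8,S9,S10; S0-p->S1; S0-q->S2; S1-p->S3; S1-q->S4; S2-p->S5; S2-q->S4; S3-p->S6; S3-q->S7; S4-p->S5; S4-q->S7; S5-p->S5; S5-q->S5; S6-p->S8; S6-q->S9; S7-p->S5; S7-q->S9; S8-p->S10; S8-q->S10; S9-p->S5; S9-q->S10; S10-p->S5; S10-q->S5

Handle the two conditions separately and then intersect. One (3 states) tracks partial matches of the forbidden pattern `qp`; the other (7 states) tracks the input length, saturating at 6. Each combined state is a pair, one component from each; accept when both components accept. Equivalent product states are then merged.
          p    q  
>* S0     S1   S2 
 * S1     S3   S4 
 * S2     S5   S4 
 * S3     S6   S7 
 * S4     S5   S7 
   S5     S5   S5 
 * S6     S8   S9 
 * S7     S5   S9 
 * S8    S10  S10 
 * S9     S5  S10 
 * S10    S5   S5 
(> = start, * = accepting)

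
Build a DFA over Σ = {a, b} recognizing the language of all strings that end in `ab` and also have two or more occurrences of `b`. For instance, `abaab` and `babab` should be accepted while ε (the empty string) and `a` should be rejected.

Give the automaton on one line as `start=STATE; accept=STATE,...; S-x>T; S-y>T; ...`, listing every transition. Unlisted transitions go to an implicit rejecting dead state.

start=S0; accept=S3; S0-a>S0; S0-b>S1; S1-a>S2; S1-b>S1; S2-a>S2; S2-b>S3; S3-a>S2; S3-b>S1

Run two small machines in parallel and take their product. One (3 states) tracks how much of the suffix `ab` has currently been matched; the other (4 states) tracks the count of `b`s, saturating at 3. Each combined state is a pair, one component from each; accept when both components accept. After merging equivalent states the machine shrinks.
        a   b  
>  S0   S0  S1 
   S1   S2  S1 
   S2   S2  S3 
 * S3   S2  S1 
(> = start, * = accepting)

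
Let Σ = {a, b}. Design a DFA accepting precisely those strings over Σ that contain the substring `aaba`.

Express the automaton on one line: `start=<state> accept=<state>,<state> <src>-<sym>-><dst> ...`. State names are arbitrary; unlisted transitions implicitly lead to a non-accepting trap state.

States s0..s3 record the length of the longest prefix of `aaba` that matches the current input suffix. Reaching s4 means `aaba` has been seen, and we stay there forever. Accept from s4.
With 5 states:
        a   b  
>  s0   s1  s0 
   s1   s2  s0 
   s2   s2  s3 
   s3   s4  s0 
 * s4   s4  s4 
(> = start, * = accepting)

start=s0 accept=s4 s0-a->s1 s0-b->s0 s1-a->s2 s1-b->s0 s2-a->s2 s2-b->s3 s3-a->s4 s3-b->s0 s4-a->s4 s4-b->s4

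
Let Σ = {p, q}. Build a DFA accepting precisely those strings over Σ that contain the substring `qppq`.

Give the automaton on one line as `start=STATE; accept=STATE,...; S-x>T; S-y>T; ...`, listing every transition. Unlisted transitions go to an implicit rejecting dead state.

States S0..S3 record the length of the longest prefix of `qppq` that matches the current input suffix. Reaching S4 means `qppq` has been seen, and we stay there forever. Accept from S4.
        p   q  
>  S0   S0  S1 
   S1   S2  S1 
   S2   S3  S1 
   S3   S0  S4 
 * S4   S4  S4 
(> = start, * = accepting)

start=S0; accept=S4; S0-p>S0; S0-q>S1; S1-p>S2; S1-q>S1; S2-p>S3; S2-q>S1; S3-p>S0; S3-q>S4; S4-p>S4; S4-q>S4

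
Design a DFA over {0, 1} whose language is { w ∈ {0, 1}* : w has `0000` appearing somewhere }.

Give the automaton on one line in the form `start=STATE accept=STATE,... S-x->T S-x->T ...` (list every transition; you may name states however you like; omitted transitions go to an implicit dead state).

start=q0 accept=q4 q0-0->q1 q0-1->q0 q1-0->q2 q1-1->q0 q2-0->q3 q2-1->q0 q3-0->q4 q3-1->q0 q4-0->q4 q4-1->q4

Track how much of `0000` has been matched so far: state q0 is no progress, q4 is the absorbing accept state reached once `0000` has occurred. Intermediate states record partial matches; on a mismatch, fall back to the longest reusable overlap.
5 states suffice.
        0   1  
>  q0   q1  q0 
   q1   q2  q0 
   q2   q3  q0 
   q3   q4  q0 
 * q4   q4  q4 
(> = start, * = accepting)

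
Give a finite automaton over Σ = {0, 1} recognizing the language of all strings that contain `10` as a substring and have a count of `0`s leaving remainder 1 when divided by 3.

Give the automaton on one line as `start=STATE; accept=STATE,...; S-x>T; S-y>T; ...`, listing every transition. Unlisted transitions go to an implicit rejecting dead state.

Build one automaton per condition and run them in lockstep. The first has 3 states tracking whether and how much of `10` has been seen; the second has 3 states tracking the count of `0`s modulo 3. A product state is a pair (one from each), accepting exactly when both do. Minimizing collapses redundant product states.
With 7 states:
        0   1  
>  q0   q1  q2 
   q1   q3  q4 
   q2   q5  q2 
   q3   q0  q6 
   q4   q6  q4 
 * q5   q6  q5 
   q6   q2  q6 
(> = start, * = accepting)

start=q0; accept=q5; q0-0>q1; q0-1>q2; q1-0>q3; q1-1>q4; q2-0>q5; q2-1>q2; q3-0>q0; q3-1>q6; q4-0>q6; q4-1>q4; q5-0>q6; q5-1>q5; q6-0>q2; q6-1>q6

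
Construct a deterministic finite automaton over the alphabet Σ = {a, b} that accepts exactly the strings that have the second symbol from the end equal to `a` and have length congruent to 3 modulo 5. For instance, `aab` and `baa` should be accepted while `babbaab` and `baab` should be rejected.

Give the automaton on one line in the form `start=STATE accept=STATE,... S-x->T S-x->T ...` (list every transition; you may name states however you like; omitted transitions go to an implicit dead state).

Run two small machines in parallel and take their product. The first has 7 states tracking the last 2 symbols read; the second has 5 states tracking the input length modulo 5. A product state is a pair (one from each), accepting exactly when both do. After merging equivalent states the machine shrinks.
        a   b  
>  q0   q1  q1 
   q1   q2  q3 
   q2   q4  q4 
   q3   q5  q5 
 * q4   q6  q6 
   q5   q6  q6 
   q6   q0  q0 
(> = start, * = accepting)

start=q0 accept=q4 q0-a->q1 q0-b->q1 q1-a->q2 q1-b->q3 q2-a->q4 q2-b->q4 q3-a->q5 q3-b->q5 q4-a->q6 q4-b->q6 q5-a->q6 q5-b->q6 q6-a->q0 q6-b->q0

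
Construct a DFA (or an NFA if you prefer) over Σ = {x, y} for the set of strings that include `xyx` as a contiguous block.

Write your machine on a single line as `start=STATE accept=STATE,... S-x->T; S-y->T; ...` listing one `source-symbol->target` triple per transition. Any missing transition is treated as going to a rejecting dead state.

start=S0; accept=S3; S0-x->S1; S0-y->S0; S1-x->S1; S1-y->S2; S2-x->S3; S2-y->S0; S3-x->S3; S3-y->S3

Track how much of `xyx` has been matched so far: state S0 is no progress, S3 is the absorbing accept state reached once `xyx` has occurred. Intermediate states record partial matches; on a mismatch, fall back to the longest reusable overlap.
A 4-state machine:
        x   y  
>  S0   S1  S0 
   S1   S1  S2 
   S2   S3  S0 
 * S3   S3  S3 
(> = start, * = accepting)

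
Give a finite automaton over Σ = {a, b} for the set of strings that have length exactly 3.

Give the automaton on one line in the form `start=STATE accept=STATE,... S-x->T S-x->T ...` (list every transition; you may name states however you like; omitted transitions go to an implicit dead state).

We only need to distinguish lengths 0, 1, …, 3, and '>3'. Chain q0 → q1 → q2 → q3 → q4 on every symbol, with q4 looping. Accepting states: {q3}.
With 5 states:
        a   b  
>  q0   q1  q1 
   q1   q2  q2 
   q2   q3  q3 
 * q3   q4  q4 
   q4   q4  q4 
(> = start, * = accepting)

start=q0 accept=q3 q0-a->q1 q0-b->q1 q1-a->q2 q1-b->q2 q2-a->q3 q2-b->q3 q3-a->q4 q3-b->q4 q4-a->q4 q4-b->q4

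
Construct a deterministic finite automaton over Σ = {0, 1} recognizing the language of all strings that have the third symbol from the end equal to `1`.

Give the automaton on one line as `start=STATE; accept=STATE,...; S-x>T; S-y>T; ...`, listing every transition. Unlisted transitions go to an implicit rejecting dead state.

start=q0; accept=q11,q12,q13,q14; q0-0>q1; q0-1>q2; q1-0>q3; q1-1>q4; q2-0>q5; q2-1>q6; q3-0>q7; q3-1>q8; q4-0>q9; q4-1>q10; q5-0>q11; q5-1>q12; q6-0>q13; q6-1>q14; q7-0>q7; q7-1>q8; q8-0>q9; q8-1>q10; q9-0>q11; q9-1>q12; q10-0>q13; q10-1>q14; q11-0>q7; q11-1>q8; q12-0>q9; q12-1>q10; q13-0>q11; q13-1>q12; q14-0>q13; q14-1>q14

A DFA must remember the last 3 symbols (since which symbol is third-to-last isn't known until the input ends). Use one state per possible window of the last ≤3 symbols; accept from those whose window starts with `1`.
          0    1  
>  q0     q1   q2 
   q1     q3   q4 
   q2     q5   q6 
   q3     q7   q8 
   q4     q9  q10 
   q5    q11  q12 
   q6    q13  q14 
   q7     q7   q8 
   q8     q9  q10 
   q9    q11  q12 
   q10   q13  q14 
 * q11    q7   q8 
 * q12    q9  q10 
 * q13   q11  q12 
 * q14   q13  q14 
(> = start, * = accepting)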